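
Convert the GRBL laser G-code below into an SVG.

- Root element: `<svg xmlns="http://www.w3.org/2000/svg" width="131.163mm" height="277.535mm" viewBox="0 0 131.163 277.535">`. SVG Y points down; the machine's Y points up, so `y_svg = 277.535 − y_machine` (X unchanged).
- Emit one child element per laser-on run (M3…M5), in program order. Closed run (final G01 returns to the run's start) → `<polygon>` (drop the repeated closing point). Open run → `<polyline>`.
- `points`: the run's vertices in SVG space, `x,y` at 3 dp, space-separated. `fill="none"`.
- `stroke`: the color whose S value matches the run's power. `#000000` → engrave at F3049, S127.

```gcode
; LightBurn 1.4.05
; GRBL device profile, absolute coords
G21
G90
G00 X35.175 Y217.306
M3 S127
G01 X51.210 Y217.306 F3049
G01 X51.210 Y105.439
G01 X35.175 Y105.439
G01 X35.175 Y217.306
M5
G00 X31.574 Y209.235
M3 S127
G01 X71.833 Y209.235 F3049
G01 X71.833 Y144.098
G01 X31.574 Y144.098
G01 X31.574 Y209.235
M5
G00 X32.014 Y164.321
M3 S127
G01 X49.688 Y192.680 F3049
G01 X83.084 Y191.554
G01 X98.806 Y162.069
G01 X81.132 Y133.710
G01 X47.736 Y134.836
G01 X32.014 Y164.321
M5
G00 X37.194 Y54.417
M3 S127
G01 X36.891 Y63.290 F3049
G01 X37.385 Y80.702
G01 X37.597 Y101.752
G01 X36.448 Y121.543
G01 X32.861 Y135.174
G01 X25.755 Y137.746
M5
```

<svg xmlns="http://www.w3.org/2000/svg" width="131.163mm" height="277.535mm" viewBox="0 0 131.163 277.535">
  <polygon points="35.175,60.229 51.210,60.229 51.210,172.096 35.175,172.096" fill="none" stroke="#000000"/>
  <polygon points="31.574,68.300 71.833,68.300 71.833,133.437 31.574,133.437" fill="none" stroke="#000000"/>
  <polygon points="32.014,113.214 49.688,84.855 83.084,85.981 98.806,115.466 81.132,143.825 47.736,142.699" fill="none" stroke="#000000"/>
  <polyline points="37.194,223.118 36.891,214.245 37.385,196.833 37.597,175.783 36.448,155.992 32.861,142.361 25.755,139.789" fill="none" stroke="#000000"/>
</svg>

Each laser-on run becomes one SVG element. Flip Y back into SVG space with y_svg = 277.535 − y_machine. Every run uses S127, so all elements get stroke `#000000` (engrave).

Run 1: The run returns to its start, so emit a `<polygon>` with points (Y-flipped): 35.175,60.229 51.210,60.229 51.210,172.096 35.175,172.096.

Run 2: The run returns to its start, so emit a `<polygon>` with points (Y-flipped): 31.574,68.300 71.833,68.300 71.833,133.437 31.574,133.437.

Run 3: The run returns to its start, so emit a `<polygon>` with points (Y-flipped): 32.014,113.214 49.688,84.855 83.084,85.981 98.806,115.466 81.132,143.825 47.736,142.699.

Run 4: The run is open, so emit a `<polyline>` with points (Y-flipped): 37.194,223.118 36.891,214.245 37.385,196.833 37.597,175.783 36.448,155.992 32.861,142.361 25.755,139.789.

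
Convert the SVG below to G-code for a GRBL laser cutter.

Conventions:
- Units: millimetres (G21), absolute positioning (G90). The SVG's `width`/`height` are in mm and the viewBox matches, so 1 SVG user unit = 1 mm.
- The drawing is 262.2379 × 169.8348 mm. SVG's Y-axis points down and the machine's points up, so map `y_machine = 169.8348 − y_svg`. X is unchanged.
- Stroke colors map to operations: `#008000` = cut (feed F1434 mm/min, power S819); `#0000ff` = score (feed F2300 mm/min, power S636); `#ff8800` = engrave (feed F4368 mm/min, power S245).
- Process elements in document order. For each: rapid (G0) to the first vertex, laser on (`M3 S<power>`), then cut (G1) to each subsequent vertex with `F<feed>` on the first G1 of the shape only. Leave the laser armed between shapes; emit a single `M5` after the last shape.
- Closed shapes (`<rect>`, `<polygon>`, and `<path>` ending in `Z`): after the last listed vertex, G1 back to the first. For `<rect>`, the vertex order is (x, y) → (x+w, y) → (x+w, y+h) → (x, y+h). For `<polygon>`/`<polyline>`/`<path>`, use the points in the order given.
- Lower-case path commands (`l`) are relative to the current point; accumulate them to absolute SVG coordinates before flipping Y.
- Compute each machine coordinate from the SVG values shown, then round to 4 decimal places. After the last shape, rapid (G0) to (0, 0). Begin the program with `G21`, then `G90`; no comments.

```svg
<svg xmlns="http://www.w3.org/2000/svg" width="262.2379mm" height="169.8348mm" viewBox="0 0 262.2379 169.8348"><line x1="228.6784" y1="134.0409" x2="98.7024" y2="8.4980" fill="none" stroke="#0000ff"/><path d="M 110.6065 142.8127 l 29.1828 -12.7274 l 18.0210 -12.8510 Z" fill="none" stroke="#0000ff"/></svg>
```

G21
G90
G0 X228.6784 Y35.7939
M3 S636
G1 X98.7024 Y161.3368 F2300
G0 X110.6065 Y27.0221
M3 S636
G1 X139.7893 Y39.7495 F2300
G1 X157.8103 Y52.6005
G1 X110.6065 Y27.0221
M5
G0 X0.0000 Y0.0000

viewBox `0 0 262.2379 169.8348` with mm width/height → 1 unit = 1 mm. Flip: y_m = 169.8348 − y_svg.

**Shape 1** — `<line>` line segment, stroke `#0000ff` → score (S636, F2300). Machine vertices: (228.6784,35.7939) → (98.7024,161.3368). Open path.

**Shape 2** — `<path>` closed polygon, stroke `#0000ff` → score (S636, F2300). Machine vertices: (110.6065,27.0221) → (139.7893,39.7495) → (157.8103,52.6005) → (110.6065,27.0221). Closed: final G1 returns to the first vertex.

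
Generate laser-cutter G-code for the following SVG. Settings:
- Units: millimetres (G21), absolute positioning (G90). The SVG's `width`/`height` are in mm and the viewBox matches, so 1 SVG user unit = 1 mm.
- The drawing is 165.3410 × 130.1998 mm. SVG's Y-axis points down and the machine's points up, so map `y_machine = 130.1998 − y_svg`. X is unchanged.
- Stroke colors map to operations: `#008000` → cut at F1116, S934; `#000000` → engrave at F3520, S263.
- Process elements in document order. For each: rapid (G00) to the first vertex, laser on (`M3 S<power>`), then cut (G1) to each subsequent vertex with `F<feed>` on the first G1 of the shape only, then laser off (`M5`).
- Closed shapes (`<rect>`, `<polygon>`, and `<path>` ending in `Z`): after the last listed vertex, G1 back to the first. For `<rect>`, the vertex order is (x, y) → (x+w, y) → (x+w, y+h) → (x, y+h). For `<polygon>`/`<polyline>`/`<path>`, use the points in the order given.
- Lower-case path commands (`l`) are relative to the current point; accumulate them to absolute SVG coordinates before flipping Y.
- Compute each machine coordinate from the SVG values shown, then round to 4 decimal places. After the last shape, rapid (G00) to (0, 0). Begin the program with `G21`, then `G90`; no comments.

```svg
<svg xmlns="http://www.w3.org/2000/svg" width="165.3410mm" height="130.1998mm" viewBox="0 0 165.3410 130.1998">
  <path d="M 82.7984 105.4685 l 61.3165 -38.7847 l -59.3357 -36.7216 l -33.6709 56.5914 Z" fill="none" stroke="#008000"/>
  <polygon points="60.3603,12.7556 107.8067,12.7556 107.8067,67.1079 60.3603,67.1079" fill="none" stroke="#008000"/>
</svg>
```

G21
G90
G00 X82.7984 Y24.7313
M3 S934
G1 X144.1149 Y63.5160 F1116
G1 X84.7792 Y100.2376
G1 X51.1083 Y43.6462
G1 X82.7984 Y24.7313
M5
G00 X60.3603 Y117.4442
M3 S934
G1 X107.8067 Y117.4442 F1116
G1 X107.8067 Y63.0919
G1 X60.3603 Y63.0919
G1 X60.3603 Y117.4442
M5
G00 X0.0000 Y0.0000

1 u = 1 mm; y_m = 130.1998 − y.

[1] `<path>` closed polygon, #008000→cut S934 F1116: (82.7984,24.7313) → (144.1149,63.5160) → (84.7792,100.2376) → (51.1083,43.6462) → (82.7984,24.7313) (closed)

[2] `<polygon>` rectangle, #008000→cut S934 F1116: (60.3603,117.4442) → (107.8067,117.4442) → (107.8067,63.0919) → (60.3603,63.0919) → (60.3603,117.4442) (closed)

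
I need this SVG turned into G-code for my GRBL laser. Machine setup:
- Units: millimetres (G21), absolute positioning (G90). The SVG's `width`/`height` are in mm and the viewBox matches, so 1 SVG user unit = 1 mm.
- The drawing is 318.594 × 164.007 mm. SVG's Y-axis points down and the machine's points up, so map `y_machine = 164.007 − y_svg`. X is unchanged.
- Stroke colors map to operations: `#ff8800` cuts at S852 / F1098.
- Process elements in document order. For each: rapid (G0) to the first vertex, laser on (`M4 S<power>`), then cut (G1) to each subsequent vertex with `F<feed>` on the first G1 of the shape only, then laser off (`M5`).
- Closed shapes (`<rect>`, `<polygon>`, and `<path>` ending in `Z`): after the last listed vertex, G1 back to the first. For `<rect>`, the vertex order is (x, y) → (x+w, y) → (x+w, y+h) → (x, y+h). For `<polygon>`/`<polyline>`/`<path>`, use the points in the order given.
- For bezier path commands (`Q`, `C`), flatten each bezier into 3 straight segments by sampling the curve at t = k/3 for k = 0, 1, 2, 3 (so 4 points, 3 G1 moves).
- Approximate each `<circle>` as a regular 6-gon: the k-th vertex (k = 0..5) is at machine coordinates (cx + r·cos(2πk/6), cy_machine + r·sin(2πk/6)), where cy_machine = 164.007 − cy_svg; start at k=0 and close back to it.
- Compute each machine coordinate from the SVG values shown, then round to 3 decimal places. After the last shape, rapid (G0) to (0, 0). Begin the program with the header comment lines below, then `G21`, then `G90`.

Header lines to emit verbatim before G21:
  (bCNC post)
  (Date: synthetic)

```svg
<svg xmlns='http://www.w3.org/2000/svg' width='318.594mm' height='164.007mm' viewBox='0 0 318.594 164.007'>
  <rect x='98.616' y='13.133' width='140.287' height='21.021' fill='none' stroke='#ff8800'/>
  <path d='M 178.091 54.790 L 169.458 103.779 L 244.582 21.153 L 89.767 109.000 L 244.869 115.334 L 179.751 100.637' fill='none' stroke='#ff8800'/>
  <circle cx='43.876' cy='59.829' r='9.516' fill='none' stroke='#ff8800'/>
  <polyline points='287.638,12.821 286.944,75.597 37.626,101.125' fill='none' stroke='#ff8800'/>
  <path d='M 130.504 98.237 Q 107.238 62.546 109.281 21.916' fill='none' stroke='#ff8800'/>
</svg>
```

(bCNC post)
(Date: synthetic)
G21
G90
G0 X98.616 Y150.874
M4 S852
G1 X238.903 Y150.874 F1098
G1 X238.903 Y129.853
G1 X98.616 Y129.853
G1 X98.616 Y150.874
M5
G0 X178.091 Y109.217
M4 S852
G1 X169.458 Y60.228 F1098
G1 X244.582 Y142.854
G1 X89.767 Y55.007
G1 X244.869 Y48.673
G1 X179.751 Y63.370
M5
G0 X53.392 Y104.178
M4 S852
G1 X48.634 Y112.419 F1098
G1 X39.118 Y112.419
G1 X34.360 Y104.178
G1 X39.118 Y95.937
G1 X48.634 Y95.937
G1 X53.392 Y104.178
M5
G0 X287.638 Y151.186
M4 S852
G1 X286.944 Y88.410 F1098
G1 X37.626 Y62.882
M5
G0 X130.504 Y65.770
M4 S852
G1 X117.805 Y90.113 F1098
G1 X110.731 Y115.553
G1 X109.281 Y142.091
M5
G0 X0.000 Y0.000

1 u = 1 mm; y_m = 164.007 − y.

[1] `<rect>` rectangle, #ff8800→cut S852 F1098: (98.616,150.874) → (238.903,150.874) → (238.903,129.853) → (98.616,129.853) → (98.616,150.874) (closed)

[2] `<path>` open polyline, #ff8800→cut S852 F1098: (178.091,109.217) → (169.458,60.228) → (244.582,142.854) → (89.767,55.007) → (244.869,48.673) → (179.751,63.370)

[3] `<circle>` circle, #ff8800→cut S852 F1098: (53.392,104.178) → (48.634,112.419) → (39.118,112.419) → (34.360,104.178) → (39.118,95.937) → (48.634,95.937) → (53.392,104.178) (closed)

[4] `<polyline>` open polyline, #ff8800→cut S852 F1098: (287.638,151.186) → (286.944,88.410) → (37.626,62.882)

[5] `<path>` quadratic bezier, #ff8800→cut S852 F1098: (130.504,65.770) → (117.805,90.113) → (110.731,115.553) → (109.281,142.091)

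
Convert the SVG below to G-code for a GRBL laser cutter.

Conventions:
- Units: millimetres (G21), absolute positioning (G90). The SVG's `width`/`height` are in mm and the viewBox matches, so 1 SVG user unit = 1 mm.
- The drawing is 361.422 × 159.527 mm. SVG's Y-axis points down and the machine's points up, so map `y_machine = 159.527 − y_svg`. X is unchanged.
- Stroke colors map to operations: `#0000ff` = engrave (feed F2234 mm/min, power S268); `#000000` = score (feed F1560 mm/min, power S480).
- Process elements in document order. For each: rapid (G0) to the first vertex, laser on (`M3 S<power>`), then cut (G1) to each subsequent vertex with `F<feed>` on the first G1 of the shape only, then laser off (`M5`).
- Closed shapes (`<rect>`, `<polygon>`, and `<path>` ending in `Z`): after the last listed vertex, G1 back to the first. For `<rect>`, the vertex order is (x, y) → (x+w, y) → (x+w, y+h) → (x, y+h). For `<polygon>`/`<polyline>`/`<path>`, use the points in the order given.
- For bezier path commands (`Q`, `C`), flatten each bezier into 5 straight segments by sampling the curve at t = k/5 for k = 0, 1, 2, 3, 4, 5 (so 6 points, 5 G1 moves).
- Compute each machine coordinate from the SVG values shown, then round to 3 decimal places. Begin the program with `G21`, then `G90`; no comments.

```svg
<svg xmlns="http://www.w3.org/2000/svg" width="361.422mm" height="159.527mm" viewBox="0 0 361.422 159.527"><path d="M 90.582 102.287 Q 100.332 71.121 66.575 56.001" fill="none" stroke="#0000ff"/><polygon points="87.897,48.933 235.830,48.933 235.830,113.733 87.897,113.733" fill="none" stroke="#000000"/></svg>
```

G21
G90
G0 X90.582 Y57.240
M3 S268
G1 X92.742 Y69.065 F2234
G1 X91.421 Y79.605
G1 X86.619 Y88.863
G1 X78.338 Y96.836
G1 X66.575 Y103.526
M5
G0 X87.897 Y110.594
M3 S480
G1 X235.830 Y110.594 F1560
G1 X235.830 Y45.794
G1 X87.897 Y45.794
G1 X87.897 Y110.594
M5

viewBox `0 0 361.422 159.527` with mm width/height → 1 unit = 1 mm. Flip: y_m = 159.527 − y_svg.

**Shape 1** — `<path>` quadratic bezier, stroke `#0000ff` → engrave (S268, F2234). Control points (SVG): P0=(90.582,102.287), P1=(100.332,71.121), P2=(66.575,56.001); sampled at t=k/5. Machine vertices: (90.582,57.240) → (92.742,69.065) → (91.421,79.605) → (86.619,88.863) → (78.338,96.836) → (66.575,103.526). Open path.

**Shape 2** — `<polygon>` rectangle, stroke `#000000` → score (S480, F1560). Machine vertices: (87.897,110.594) → (235.830,110.594) → (235.830,45.794) → (87.897,45.794) → (87.897,110.594). Closed: final G1 returns to the first vertex.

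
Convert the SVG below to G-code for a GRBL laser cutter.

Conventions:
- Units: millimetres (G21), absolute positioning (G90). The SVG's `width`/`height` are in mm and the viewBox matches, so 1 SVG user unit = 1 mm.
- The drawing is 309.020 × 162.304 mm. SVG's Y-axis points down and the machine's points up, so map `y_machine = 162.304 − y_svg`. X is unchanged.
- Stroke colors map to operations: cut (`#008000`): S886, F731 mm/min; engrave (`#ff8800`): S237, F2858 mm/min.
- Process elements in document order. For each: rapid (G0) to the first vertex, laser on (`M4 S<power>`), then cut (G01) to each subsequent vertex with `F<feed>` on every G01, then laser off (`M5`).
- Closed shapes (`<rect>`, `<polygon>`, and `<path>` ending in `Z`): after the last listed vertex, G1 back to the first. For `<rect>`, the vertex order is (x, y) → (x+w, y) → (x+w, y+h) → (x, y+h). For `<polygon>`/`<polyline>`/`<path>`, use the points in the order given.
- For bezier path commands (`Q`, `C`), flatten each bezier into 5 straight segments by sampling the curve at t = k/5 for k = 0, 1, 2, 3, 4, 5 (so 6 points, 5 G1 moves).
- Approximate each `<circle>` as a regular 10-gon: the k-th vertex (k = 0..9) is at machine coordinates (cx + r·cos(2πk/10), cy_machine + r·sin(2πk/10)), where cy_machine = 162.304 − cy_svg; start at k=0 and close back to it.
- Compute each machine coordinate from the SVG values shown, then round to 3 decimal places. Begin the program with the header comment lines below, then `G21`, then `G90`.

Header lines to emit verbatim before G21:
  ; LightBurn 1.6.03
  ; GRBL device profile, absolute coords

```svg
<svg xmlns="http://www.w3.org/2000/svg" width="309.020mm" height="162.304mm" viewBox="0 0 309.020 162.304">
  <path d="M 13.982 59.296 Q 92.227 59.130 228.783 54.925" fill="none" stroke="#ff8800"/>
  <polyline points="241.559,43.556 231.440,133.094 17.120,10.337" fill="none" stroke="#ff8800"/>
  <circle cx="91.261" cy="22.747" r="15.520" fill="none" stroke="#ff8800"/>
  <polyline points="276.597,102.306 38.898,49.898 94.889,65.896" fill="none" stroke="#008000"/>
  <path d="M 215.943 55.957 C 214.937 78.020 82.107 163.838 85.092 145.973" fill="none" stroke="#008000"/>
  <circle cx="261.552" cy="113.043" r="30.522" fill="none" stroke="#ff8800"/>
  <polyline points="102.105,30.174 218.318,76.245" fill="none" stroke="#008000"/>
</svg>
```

; LightBurn 1.6.03
; GRBL device profile, absolute coords
G21
G90
G0 X13.982 Y103.008
M4 S237
G01 X47.612 Y103.236 F2858
G01 X85.908 Y103.787 F2858
G01 X128.868 Y104.661 F2858
G01 X176.493 Y105.859 F2858
G01 X228.783 Y107.379 F2858
M5
G0 X241.559 Y118.748
M4 S237
G01 X231.440 Y29.210 F2858
G01 X17.120 Y151.967 F2858
M5
G0 X106.781 Y139.557
M4 S237
G01 X103.817 Y148.679 F2858
G01 X96.057 Y154.317 F2858
G01 X86.465 Y154.317 F2858
G01 X78.705 Y148.679 F2858
G01 X75.741 Y139.557 F2858
G01 X78.705 Y130.435 F2858
G01 X86.465 Y124.797 F2858
G01 X96.057 Y124.797 F2858
G01 X103.817 Y130.435 F2858
G01 X106.781 Y139.557 F2858
M5
G0 X276.597 Y59.998
M4 S886
G01 X38.898 Y112.406 F731
G01 X94.889 Y96.408 F731
M5
G0 X215.943 Y106.347
M4 S886
G01 X201.662 Y86.798 F731
G01 X168.589 Y59.985 F731
G01 X129.572 Y33.945 F731
G01 X97.458 Y16.714 F731
G01 X85.092 Y16.331 F731
M5
G0 X292.074 Y49.261
M4 S237
G01 X286.245 Y67.201 F2858
G01 X270.984 Y78.289 F2858
G01 X252.120 Y78.289 F2858
G01 X236.859 Y67.201 F2858
G01 X231.030 Y49.261 F2858
G01 X236.859 Y31.321 F2858
G01 X252.120 Y20.233 F2858
G01 X270.984 Y20.233 F2858
G01 X286.245 Y31.321 F2858
G01 X292.074 Y49.261 F2858
M5
G0 X102.105 Y132.130
M4 S886
G01 X218.318 Y86.059 F731
M5

Since the viewBox matches the mm dimensions, user units are millimetres directly. The only transform is the Y-flip y_m = 162.304 − y_svg.

Shape 1 is a quadratic bezier drawn with `<path>`. Its stroke #ff8800 means engrave at S237, F2858. After flipping Y the toolpath is (13.982,103.008) → (47.612,103.236) → (85.908,103.787) → (128.868,104.661) → (176.493,105.859) → (228.783,107.379).

Shape 2 is a open polyline drawn with `<polyline>`. Its stroke #ff8800 means engrave at S237, F2858. After flipping Y the toolpath is (241.559,118.748) → (231.440,29.210) → (17.120,151.967).

Shape 3 is a circle drawn with `<circle>`. Its stroke #ff8800 means engrave at S237, F2858. After flipping Y the toolpath is (106.781,139.557) → (103.817,148.679) → (96.057,154.317) → (86.465,154.317) → (78.705,148.679) → (75.741,139.557) → (78.705,130.435) → (86.465,124.797) → (96.057,124.797) → (103.817,130.435) → (106.781,139.557), returning to the start.

Shape 4 is a open polyline drawn with `<polyline>`. Its stroke #008000 means cut at S886, F731. After flipping Y the toolpath is (276.597,59.998) → (38.898,112.406) → (94.889,96.408).

Shape 5 is a cubic bezier drawn with `<path>`. Its stroke #008000 means cut at S886, F731. After flipping Y the toolpath is (215.943,106.347) → (201.662,86.798) → (168.589,59.985) → (129.572,33.945) → (97.458,16.714) → (85.092,16.331).

Shape 6 is a circle drawn with `<circle>`. Its stroke #ff8800 means engrave at S237, F2858. After flipping Y the toolpath is (292.074,49.261) → (286.245,67.201) → (270.984,78.289) → (252.120,78.289) → (236.859,67.201) → (231.030,49.261) → (236.859,31.321) → (252.120,20.233) → (270.984,20.233) → (286.245,31.321) → (292.074,49.261), returning to the start.

Shape 7 is a line segment drawn with `<polyline>`. Its stroke #008000 means cut at S886, F731. After flipping Y the toolpath is (102.105,132.130) → (218.318,86.059).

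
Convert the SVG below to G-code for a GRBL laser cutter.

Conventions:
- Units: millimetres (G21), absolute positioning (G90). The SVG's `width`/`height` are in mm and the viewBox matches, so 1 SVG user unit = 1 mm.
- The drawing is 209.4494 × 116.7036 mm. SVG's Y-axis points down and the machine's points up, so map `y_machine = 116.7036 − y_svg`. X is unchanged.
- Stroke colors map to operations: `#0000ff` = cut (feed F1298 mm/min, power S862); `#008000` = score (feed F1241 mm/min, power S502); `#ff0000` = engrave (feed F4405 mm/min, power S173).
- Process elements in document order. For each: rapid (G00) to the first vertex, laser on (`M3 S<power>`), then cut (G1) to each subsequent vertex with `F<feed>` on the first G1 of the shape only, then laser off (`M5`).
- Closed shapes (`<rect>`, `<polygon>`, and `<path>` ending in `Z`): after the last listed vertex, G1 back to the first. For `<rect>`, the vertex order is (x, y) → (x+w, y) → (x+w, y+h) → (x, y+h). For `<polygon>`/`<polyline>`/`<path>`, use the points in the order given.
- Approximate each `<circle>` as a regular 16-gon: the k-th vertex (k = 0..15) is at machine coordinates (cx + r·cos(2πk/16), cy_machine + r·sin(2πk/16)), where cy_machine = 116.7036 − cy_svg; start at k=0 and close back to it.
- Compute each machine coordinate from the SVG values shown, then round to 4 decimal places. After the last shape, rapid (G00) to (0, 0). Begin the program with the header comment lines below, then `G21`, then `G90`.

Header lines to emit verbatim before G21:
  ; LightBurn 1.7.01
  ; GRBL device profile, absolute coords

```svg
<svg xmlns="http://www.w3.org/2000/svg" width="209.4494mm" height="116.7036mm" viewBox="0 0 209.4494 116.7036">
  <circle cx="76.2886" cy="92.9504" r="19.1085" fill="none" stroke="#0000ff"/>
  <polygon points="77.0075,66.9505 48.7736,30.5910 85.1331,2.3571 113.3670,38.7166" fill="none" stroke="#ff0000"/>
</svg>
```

Since the viewBox matches the mm dimensions, user units are millimetres directly. The only transform is the Y-flip y_m = 116.7036 − y_svg.

Shape 1 is a circle drawn with `<circle>`. Its stroke #0000ff means cut at S862, F1298. After flipping Y the toolpath is (95.3971,23.7532) → (93.9426,31.0657) → (89.8003,37.2649) → (83.6011,41.4072) → (76.2886,42.8617) → (68.9761,41.4072) → (62.7769,37.2649) → (58.6346,31.0657) → (57.1801,23.7532) → (58.6346,16.4407) → (62.7769,10.2415) → (68.9761,6.0992) → (76.2886,4.6447) → (83.6011,6.0992) → (89.8003,10.2415) → (93.9426,16.4407) → (95.3971,23.7532), returning to the start.

Shape 2 is a regular polygon drawn with `<polygon>`. Its stroke #ff0000 means engrave at S173, F4405. After flipping Y the toolpath is (77.0075,49.7531) → (48.7736,86.1126) → (85.1331,114.3465) → (113.3670,77.9870) → (77.0075,49.7531), returning to the start.

; LightBurn 1.7.01
; GRBL device profile, absolute coords
G21
G90
G00 X95.3971 Y23.7532
M3 S862
G1 X93.9426 Y31.0657 F1298
G1 X89.8003 Y37.2649
G1 X83.6011 Y41.4072
G1 X76.2886 Y42.8617
G1 X68.9761 Y41.4072
G1 X62.7769 Y37.2649
G1 X58.6346 Y31.0657
G1 X57.1801 Y23.7532
G1 X58.6346 Y16.4407
G1 X62.7769 Y10.2415
G1 X68.9761 Y6.0992
G1 X76.2886 Y4.6447
G1 X83.6011 Y6.0992
G1 X89.8003 Y10.2415
G1 X93.9426 Y16.4407
G1 X95.3971 Y23.7532
M5
G00 X77.0075 Y49.7531
M3 S173
G1 X48.7736 Y86.1126 F4405
G1 X85.1331 Y114.3465
G1 X113.3670 Y77.9870
G1 X77.0075 Y49.7531
M5
G00 X0.0000 Y0.0000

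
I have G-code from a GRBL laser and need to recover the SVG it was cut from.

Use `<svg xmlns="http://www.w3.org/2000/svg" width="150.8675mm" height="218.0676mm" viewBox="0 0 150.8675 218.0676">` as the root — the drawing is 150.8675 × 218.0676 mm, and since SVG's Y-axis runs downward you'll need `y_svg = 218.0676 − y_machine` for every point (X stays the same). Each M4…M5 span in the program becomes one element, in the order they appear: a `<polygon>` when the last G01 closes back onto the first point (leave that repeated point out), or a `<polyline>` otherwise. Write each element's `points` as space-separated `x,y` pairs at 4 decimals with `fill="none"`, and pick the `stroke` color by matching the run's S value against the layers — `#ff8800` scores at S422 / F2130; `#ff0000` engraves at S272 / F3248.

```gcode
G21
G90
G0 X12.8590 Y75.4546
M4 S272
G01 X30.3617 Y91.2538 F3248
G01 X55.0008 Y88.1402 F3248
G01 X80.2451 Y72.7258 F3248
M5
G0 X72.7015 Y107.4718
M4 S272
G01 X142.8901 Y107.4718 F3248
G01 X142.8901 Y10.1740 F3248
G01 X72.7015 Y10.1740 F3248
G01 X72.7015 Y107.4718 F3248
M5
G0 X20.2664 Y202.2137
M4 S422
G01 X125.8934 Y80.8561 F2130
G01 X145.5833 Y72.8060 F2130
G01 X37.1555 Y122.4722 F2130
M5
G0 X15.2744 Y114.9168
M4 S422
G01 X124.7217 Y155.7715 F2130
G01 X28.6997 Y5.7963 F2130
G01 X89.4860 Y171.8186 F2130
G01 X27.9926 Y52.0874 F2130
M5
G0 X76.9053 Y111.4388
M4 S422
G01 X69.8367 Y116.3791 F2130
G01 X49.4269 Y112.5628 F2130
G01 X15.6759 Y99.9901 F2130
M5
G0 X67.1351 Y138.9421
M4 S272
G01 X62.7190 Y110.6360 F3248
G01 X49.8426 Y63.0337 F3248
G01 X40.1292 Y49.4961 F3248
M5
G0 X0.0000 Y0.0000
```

y_svg = 218.0676 − y_m.

[1] S272→`#ff0000` (engrave); open run; points: 12.8590,142.6130 30.3617,126.8138 55.0008,129.9274 80.2451,145.3418

[2] S272→`#ff0000` (engrave); closed run; points: 72.7015,110.5958 142.8901,110.5958 142.8901,207.8936 72.7015,207.8936

[3] S422→`#ff8800` (score); open run; points: 20.2664,15.8539 125.8934,137.2115 145.5833,145.2616 37.1555,95.5954

[4] S422→`#ff8800` (score); open run; points: 15.2744,103.1508 124.7217,62.2961 28.6997,212.2713 89.4860,46.2490 27.9926,165.9802

[5] S422→`#ff8800` (score); open run; points: 76.9053,106.6288 69.8367,101.6885 49.4269,105.5048 15.6759,118.0775

[6] S272→`#ff0000` (engrave); open run; points: 67.1351,79.1255 62.7190,107.4316 49.8426,155.0339 40.1292,168.5715

<svg xmlns="http://www.w3.org/2000/svg" width="150.8675mm" height="218.0676mm" viewBox="0 0 150.8675 218.0676">
  <polyline points="12.8590,142.6130 30.3617,126.8138 55.0008,129.9274 80.2451,145.3418" fill="none" stroke="#ff0000"/>
  <polygon points="72.7015,110.5958 142.8901,110.5958 142.8901,207.8936 72.7015,207.8936" fill="none" stroke="#ff0000"/>
  <polyline points="20.2664,15.8539 125.8934,137.2115 145.5833,145.2616 37.1555,95.5954" fill="none" stroke="#ff8800"/>
  <polyline points="15.2744,103.1508 124.7217,62.2961 28.6997,212.2713 89.4860,46.2490 27.9926,165.9802" fill="none" stroke="#ff8800"/>
  <polyline points="76.9053,106.6288 69.8367,101.6885 49.4269,105.5048 15.6759,118.0775" fill="none" stroke="#ff8800"/>
  <polyline points="67.1351,79.1255 62.7190,107.4316 49.8426,155.0339 40.1292,168.5715" fill="none" stroke="#ff0000"/>
</svg>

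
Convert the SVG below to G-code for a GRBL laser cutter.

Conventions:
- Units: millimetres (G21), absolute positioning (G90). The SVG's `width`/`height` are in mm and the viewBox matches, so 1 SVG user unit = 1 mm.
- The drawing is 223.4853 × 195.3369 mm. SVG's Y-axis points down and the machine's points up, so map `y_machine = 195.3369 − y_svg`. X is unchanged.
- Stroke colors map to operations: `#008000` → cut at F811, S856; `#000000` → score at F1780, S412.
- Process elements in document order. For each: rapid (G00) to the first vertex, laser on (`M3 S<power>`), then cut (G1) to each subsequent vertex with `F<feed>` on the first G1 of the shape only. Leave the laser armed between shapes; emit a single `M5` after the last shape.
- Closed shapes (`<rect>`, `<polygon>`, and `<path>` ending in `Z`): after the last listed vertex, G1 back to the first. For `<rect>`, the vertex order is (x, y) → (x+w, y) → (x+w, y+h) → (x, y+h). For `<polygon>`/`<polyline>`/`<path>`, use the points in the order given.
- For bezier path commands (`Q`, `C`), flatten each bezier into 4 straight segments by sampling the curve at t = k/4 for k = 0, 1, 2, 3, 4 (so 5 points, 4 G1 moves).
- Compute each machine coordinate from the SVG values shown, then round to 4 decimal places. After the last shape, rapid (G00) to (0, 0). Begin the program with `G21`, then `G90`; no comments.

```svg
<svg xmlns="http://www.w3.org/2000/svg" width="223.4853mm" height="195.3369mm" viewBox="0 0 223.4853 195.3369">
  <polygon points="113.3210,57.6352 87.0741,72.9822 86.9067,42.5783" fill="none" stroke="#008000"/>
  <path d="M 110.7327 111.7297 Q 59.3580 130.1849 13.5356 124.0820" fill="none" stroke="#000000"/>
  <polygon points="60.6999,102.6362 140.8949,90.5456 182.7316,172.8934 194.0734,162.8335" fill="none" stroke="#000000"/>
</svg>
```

1 u = 1 mm; y_m = 195.3369 − y.

[1] `<polygon>` regular polygon, #008000→cut S856 F811: (113.3210,137.7017) → (87.0741,122.3547) → (86.9067,152.7586) → (113.3210,137.7017) (closed)

[2] `<path>` quadratic bezier, #000000→score S412 F1780: (110.7327,83.6072) → (85.3924,75.9145) → (60.7461,71.2915) → (36.7938,69.7383) → (13.5356,71.2549)

[3] `<polygon>` closed polygon, #000000→score S412 F1780: (60.6999,92.7007) → (140.8949,104.7913) → (182.7316,22.4435) → (194.0734,32.5034) → (60.6999,92.7007) (closed)

G21
G90
G00 X113.3210 Y137.7017
M3 S856
G1 X87.0741 Y122.3547 F811
G1 X86.9067 Y152.7586
G1 X113.3210 Y137.7017
G00 X110.7327 Y83.6072
M3 S412
G1 X85.3924 Y75.9145 F1780
G1 X60.7461 Y71.2915
G1 X36.7938 Y69.7383
G1 X13.5356 Y71.2549
G00 X60.6999 Y92.7007
M3 S412
G1 X140.8949 Y104.7913 F1780
G1 X182.7316 Y22.4435
G1 X194.0734 Y32.5034
G1 X60.6999 Y92.7007
M5
G00 X0.0000 Y0.0000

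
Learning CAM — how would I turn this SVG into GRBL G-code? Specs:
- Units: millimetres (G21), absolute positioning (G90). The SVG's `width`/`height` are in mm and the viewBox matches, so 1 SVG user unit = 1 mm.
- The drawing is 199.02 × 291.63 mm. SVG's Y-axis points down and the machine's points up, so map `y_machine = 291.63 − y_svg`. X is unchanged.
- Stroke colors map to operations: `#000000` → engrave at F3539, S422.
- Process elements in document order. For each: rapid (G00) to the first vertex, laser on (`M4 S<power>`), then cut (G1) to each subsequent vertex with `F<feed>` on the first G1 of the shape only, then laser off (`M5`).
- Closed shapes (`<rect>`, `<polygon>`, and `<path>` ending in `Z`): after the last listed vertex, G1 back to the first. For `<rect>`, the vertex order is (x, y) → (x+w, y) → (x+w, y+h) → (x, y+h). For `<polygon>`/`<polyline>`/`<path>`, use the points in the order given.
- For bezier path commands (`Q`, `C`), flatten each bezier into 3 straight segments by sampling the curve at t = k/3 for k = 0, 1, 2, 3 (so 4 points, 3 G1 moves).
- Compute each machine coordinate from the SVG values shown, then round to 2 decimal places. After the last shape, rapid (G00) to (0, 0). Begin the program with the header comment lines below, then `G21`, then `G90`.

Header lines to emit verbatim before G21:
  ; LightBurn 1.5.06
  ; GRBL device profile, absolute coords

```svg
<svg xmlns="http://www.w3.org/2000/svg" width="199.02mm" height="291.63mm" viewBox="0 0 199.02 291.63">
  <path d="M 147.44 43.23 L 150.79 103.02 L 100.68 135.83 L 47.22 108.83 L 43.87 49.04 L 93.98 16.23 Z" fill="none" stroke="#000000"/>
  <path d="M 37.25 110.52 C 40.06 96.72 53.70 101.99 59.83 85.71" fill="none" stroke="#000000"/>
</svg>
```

; LightBurn 1.5.06
; GRBL device profile, absolute coords
G21
G90
G00 X147.44 Y248.40
M4 S422
G1 X150.79 Y188.61 F3539
G1 X100.68 Y155.80
G1 X47.22 Y182.80
G1 X43.87 Y242.59
G1 X93.98 Y275.40
G1 X147.44 Y248.40
M5
G00 X37.25 Y181.11
M4 S422
G1 X42.99 Y190.06 F3539
G1 X51.88 Y195.32
G1 X59.83 Y205.92
M5
G00 X0.00 Y0.00

1 u = 1 mm; y_m = 291.63 − y.

[1] `<path>` regular polygon, #000000→engrave S422 F3539: (147.44,248.40) → (150.79,188.61) → (100.68,155.80) → (47.22,182.80) → (43.87,242.59) → (93.98,275.40) → (147.44,248.40) (closed)

[2] `<path>` cubic bezier, #000000→engrave S422 F3539: (37.25,181.11) → (42.99,190.06) → (51.88,195.32) → (59.83,205.92)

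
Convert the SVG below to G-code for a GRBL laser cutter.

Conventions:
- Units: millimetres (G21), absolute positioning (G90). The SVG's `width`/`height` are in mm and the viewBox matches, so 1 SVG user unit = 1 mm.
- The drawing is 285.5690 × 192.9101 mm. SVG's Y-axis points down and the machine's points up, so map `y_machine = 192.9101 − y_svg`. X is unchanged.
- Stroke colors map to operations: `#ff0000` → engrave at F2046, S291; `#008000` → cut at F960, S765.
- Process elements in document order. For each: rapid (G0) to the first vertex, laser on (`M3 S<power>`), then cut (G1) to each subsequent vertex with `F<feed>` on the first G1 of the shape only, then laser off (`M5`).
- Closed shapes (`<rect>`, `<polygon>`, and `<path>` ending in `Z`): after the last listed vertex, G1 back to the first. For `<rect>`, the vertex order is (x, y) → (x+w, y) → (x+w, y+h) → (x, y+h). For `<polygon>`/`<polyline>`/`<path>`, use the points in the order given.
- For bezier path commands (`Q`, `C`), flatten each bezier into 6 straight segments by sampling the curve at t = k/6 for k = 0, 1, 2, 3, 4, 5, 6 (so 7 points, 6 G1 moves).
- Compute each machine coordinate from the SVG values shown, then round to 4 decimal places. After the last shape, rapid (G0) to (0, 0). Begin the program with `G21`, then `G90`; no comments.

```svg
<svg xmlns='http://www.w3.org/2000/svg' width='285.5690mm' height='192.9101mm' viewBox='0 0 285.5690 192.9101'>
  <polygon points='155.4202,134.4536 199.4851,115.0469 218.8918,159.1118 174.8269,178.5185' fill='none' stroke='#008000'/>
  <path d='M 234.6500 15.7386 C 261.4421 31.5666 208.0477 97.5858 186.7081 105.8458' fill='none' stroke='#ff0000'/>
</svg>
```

G21
G90
G0 X155.4202 Y58.4565
M3 S765
G1 X199.4851 Y77.8632 F960
G1 X218.8918 Y33.7983
G1 X174.8269 Y14.3916
G1 X155.4202 Y58.4565
M5
G0 X234.6500 Y177.1715
M3 S291
G1 X241.8835 Y165.5747 F2046
G1 X238.8704 Y148.6113
G1 X228.7284 Y129.2799
G1 X214.5755 Y110.5792
G1 X199.5295 Y95.5078
G1 X186.7081 Y87.0643
M5
G0 X0.0000 Y0.0000

Since the viewBox matches the mm dimensions, user units are millimetres directly. The only transform is the Y-flip y_m = 192.9101 − y_svg.

Shape 1 is a regular polygon drawn with `<polygon>`. Its stroke #008000 means cut at S765, F960. After flipping Y the toolpath is (155.4202,58.4565) → (199.4851,77.8632) → (218.8918,33.7983) → (174.8269,14.3916) → (155.4202,58.4565), returning to the start.

Shape 2 is a cubic bezier drawn with `<path>`. Its stroke #ff0000 means engrave at S291, F2046. After flipping Y the toolpath is (234.6500,177.1715) → (241.8835,165.5747) → (238.8704,148.6113) → (228.7284,129.2799) → (214.5755,110.5792) → (199.5295,95.5078) → (186.7081,87.0643).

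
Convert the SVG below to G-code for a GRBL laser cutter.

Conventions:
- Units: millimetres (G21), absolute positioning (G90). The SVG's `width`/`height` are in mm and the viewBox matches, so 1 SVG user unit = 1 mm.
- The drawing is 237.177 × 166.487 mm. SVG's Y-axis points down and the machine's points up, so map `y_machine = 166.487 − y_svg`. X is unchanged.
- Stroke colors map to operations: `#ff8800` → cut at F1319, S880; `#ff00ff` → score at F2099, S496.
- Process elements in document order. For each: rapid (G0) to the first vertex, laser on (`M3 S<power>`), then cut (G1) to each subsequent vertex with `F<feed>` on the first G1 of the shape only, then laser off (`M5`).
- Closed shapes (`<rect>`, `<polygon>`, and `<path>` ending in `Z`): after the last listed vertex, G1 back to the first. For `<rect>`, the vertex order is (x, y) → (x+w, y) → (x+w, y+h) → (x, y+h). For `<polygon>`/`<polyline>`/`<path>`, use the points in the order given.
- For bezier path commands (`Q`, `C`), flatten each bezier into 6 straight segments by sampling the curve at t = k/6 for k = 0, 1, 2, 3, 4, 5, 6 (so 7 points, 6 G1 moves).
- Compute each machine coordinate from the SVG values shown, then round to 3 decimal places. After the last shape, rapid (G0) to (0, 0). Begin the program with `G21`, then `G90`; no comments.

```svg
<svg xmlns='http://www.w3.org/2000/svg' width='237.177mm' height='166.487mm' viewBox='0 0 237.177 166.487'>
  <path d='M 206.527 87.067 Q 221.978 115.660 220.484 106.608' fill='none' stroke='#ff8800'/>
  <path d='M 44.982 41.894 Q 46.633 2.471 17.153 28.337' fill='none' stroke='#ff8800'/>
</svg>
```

G21
G90
G0 X206.527 Y79.420
M3 S880
G1 X211.207 Y70.935 F1319
G1 X214.945 Y64.541
G1 X217.742 Y60.238
G1 X219.597 Y58.027
G1 X220.511 Y57.907
G1 X220.484 Y59.879
M5
G0 X44.982 Y124.593
M3 S880
G1 X44.668 Y135.920 F1319
G1 X42.624 Y143.621
G1 X38.850 Y147.694
G1 X33.347 Y148.140
G1 X26.115 Y144.958
G1 X17.153 Y138.150
M5
G0 X0.000 Y0.000

viewBox `0 0 237.177 166.487` with mm width/height → 1 unit = 1 mm. Flip: y_m = 166.487 − y_svg.

**Shape 1** — `<path>` quadratic bezier, stroke `#ff8800` → cut (S880, F1319). Control points (SVG): P0=(206.527,87.067), P1=(221.978,115.660), P2=(220.484,106.608); sampled at t=k/6. Machine vertices: (206.527,79.420) → (211.207,70.935) → (214.945,64.541) → (217.742,60.238) → (219.597,58.027) → (220.511,57.907) → (220.484,59.879). Open path.

**Shape 2** — `<path>` quadratic bezier, stroke `#ff8800` → cut (S880, F1319). Control points (SVG): P0=(44.982,41.894), P1=(46.633,2.471), P2=(17.153,28.337); sampled at t=k/6. Machine vertices: (44.982,124.593) → (44.668,135.920) → (42.624,143.621) → (38.850,147.694) → (33.347,148.140) → (26.115,144.958) → (17.153,138.150). Open path.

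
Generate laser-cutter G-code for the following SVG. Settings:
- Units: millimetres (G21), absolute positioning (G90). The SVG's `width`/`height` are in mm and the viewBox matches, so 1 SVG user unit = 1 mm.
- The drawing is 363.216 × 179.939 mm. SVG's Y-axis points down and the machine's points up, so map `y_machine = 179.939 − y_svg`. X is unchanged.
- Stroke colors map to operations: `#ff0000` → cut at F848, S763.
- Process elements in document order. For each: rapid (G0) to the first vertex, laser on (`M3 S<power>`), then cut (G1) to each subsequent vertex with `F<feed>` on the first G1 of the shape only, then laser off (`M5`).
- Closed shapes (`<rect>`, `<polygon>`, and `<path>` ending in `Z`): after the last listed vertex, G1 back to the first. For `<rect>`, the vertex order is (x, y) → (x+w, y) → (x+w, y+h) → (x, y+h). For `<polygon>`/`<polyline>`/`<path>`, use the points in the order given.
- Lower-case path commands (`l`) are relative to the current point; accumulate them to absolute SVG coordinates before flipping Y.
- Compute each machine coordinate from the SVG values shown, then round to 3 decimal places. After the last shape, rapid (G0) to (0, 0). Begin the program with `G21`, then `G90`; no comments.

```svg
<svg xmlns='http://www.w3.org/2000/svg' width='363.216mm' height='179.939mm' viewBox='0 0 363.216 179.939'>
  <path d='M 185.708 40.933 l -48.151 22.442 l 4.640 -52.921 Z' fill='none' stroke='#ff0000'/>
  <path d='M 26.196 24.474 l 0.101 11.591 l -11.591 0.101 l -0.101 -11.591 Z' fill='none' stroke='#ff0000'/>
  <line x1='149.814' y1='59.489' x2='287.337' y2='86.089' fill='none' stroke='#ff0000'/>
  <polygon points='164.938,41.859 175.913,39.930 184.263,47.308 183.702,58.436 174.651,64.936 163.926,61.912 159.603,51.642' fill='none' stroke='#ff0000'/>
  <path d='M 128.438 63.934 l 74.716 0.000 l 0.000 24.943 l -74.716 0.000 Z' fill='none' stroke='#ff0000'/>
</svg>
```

G21
G90
G0 X185.708 Y139.006
M3 S763
G1 X137.557 Y116.564 F848
G1 X142.197 Y169.485
G1 X185.708 Y139.006
M5
G0 X26.196 Y155.465
M3 S763
G1 X26.297 Y143.874 F848
G1 X14.706 Y143.773
G1 X14.605 Y155.364
G1 X26.196 Y155.465
M5
G0 X149.814 Y120.450
M3 S763
G1 X287.337 Y93.850 F848
M5
G0 X164.938 Y138.080
M3 S763
G1 X175.913 Y140.009 F848
G1 X184.263 Y132.631
G1 X183.702 Y121.503
G1 X174.651 Y115.003
G1 X163.926 Y118.027
G1 X159.603 Y128.297
G1 X164.938 Y138.080
M5
G0 X128.438 Y116.005
M3 S763
G1 X203.154 Y116.005 F848
G1 X203.154 Y91.062
G1 X128.438 Y91.062
G1 X128.438 Y116.005
M5
G0 X0.000 Y0.000

viewBox `0 0 363.216 179.939` with mm width/height → 1 unit = 1 mm. Flip: y_m = 179.939 − y_svg.

**Shape 1** — `<path>` regular polygon, stroke `#ff0000` → cut (S763, F848). Machine vertices: (185.708,139.006) → (137.557,116.564) → (142.197,169.485) → (185.708,139.006). Closed: final G1 returns to the first vertex.

**Shape 2** — `<path>` regular polygon, stroke `#ff0000` → cut (S763, F848). Machine vertices: (26.196,155.465) → (26.297,143.874) → (14.706,143.773) → (14.605,155.364) → (26.196,155.465). Closed: final G1 returns to the first vertex.

**Shape 3** — `<line>` line segment, stroke `#ff0000` → cut (S763, F848). Machine vertices: (149.814,120.450) → (287.337,93.850). Open path.

**Shape 4** — `<polygon>` regular polygon, stroke `#ff0000` → cut (S763, F848). Machine vertices: (164.938,138.080) → (175.913,140.009) → (184.263,132.631) → (183.702,121.503) → (174.651,115.003) → (163.926,118.027) → (159.603,128.297) → (164.938,138.080). Closed: final G1 returns to the first vertex.

**Shape 5** — `<path>` rectangle, stroke `#ff0000` → cut (S763, F848). Machine vertices: (128.438,116.005) → (203.154,116.005) → (203.154,91.062) → (128.438,91.062) → (128.438,116.005). Closed: final G1 returns to the first vertex.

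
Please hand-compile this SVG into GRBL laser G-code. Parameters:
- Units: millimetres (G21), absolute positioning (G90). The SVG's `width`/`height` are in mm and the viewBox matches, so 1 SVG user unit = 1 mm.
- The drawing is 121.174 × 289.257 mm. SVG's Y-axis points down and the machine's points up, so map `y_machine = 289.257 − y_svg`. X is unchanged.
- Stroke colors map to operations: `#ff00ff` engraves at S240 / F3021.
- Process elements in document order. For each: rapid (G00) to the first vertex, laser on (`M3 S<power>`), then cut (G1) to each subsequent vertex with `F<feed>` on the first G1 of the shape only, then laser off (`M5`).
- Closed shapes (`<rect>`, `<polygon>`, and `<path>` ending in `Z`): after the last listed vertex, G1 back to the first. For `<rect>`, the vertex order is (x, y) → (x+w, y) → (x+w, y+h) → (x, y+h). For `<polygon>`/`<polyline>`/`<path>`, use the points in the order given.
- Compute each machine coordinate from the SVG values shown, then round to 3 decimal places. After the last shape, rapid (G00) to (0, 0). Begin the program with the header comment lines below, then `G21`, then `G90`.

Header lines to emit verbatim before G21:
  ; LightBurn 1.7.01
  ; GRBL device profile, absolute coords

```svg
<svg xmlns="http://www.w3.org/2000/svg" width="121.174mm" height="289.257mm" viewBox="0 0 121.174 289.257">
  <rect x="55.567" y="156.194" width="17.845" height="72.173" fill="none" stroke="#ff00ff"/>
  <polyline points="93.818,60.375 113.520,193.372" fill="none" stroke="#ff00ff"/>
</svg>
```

; LightBurn 1.7.01
; GRBL device profile, absolute coords
G21
G90
G00 X55.567 Y133.063
M3 S240
G1 X73.412 Y133.063 F3021
G1 X73.412 Y60.890
G1 X55.567 Y60.890
G1 X55.567 Y133.063
M5
G00 X93.818 Y228.882
M3 S240
G1 X113.520 Y95.885 F3021
M5
G00 X0.000 Y0.000

viewBox `0 0 121.174 289.257` with mm width/height → 1 unit = 1 mm. Flip: y_m = 289.257 − y_svg.

**Shape 1** — `<rect>` rectangle, stroke `#ff00ff` → engrave (S240, F3021). Machine vertices: (55.567,133.063) → (73.412,133.063) → (73.412,60.890) → (55.567,60.890) → (55.567,133.063). Closed: final G1 returns to the first vertex.

**Shape 2** — `<polyline>` line segment, stroke `#ff00ff` → engrave (S240, F3021). Machine vertices: (93.818,228.882) → (113.520,95.885). Open path.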